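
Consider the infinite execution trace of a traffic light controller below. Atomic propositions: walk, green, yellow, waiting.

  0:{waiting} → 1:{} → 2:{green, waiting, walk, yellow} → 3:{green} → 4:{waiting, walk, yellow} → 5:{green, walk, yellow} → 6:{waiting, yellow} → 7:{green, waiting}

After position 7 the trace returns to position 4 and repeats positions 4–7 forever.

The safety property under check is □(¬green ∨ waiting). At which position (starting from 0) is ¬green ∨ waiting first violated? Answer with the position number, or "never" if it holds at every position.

Check ¬green ∨ waiting at each position in order: 0 ✓, 1 ✓, 2 ✓.
At position 3 the labels are {green}, so ¬green ∨ waiting is false there. This is the first violation.

3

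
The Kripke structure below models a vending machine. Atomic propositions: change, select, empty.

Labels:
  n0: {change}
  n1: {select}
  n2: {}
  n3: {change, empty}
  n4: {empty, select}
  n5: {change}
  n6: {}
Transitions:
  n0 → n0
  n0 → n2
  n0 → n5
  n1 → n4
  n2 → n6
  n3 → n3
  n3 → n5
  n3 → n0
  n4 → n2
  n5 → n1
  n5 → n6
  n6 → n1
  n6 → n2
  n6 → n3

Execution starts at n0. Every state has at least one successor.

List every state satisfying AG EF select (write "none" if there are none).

States satisfying EF select: {n0, n1, n2, n3, n4, n5, n6}.
States satisfying AG EF select: {n0, n1, n2, n3, n4, n5, n6}.

{n0, n1, n2, n3, n4, n5, n6}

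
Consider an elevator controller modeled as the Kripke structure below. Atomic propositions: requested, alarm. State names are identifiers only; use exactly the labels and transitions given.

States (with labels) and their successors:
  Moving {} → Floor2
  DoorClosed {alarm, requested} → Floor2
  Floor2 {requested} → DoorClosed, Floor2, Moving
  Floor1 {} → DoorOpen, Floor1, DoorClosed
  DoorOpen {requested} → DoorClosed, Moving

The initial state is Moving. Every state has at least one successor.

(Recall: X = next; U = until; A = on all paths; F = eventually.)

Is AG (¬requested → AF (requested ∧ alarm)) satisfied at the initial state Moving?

States satisfying ¬requested → AF (requested ∧ alarm): {DoorClosed, Floor2, DoorOpen}.
States satisfying AG (¬requested → AF (requested ∧ alarm)): ∅.
Moving is reachable from Moving and violates ¬requested → AF (requested ∧ alarm), so AG fails at Moving.
Moving ∉ Sat(AG (¬requested → AF (requested ∧ alarm))).

Violated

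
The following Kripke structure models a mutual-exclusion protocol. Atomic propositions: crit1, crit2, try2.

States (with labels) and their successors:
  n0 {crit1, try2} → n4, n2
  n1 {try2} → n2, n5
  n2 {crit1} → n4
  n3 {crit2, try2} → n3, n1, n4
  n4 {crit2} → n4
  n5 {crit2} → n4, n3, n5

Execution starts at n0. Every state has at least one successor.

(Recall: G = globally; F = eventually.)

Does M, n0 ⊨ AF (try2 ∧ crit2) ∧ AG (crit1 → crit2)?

States satisfying try2 ∧ crit2: {n3}.
States satisfying AF (try2 ∧ crit2): {n3}.
States satisfying crit1 → crit2: {n1, n3, n4, n5}.
States satisfying AG (crit1 → crit2): {n4}.
States satisfying AF (try2 ∧ crit2) ∧ AG (crit1 → crit2): ∅.
n0 ∉ Sat(AF (try2 ∧ crit2) ∧ AG (crit1 → crit2)).

No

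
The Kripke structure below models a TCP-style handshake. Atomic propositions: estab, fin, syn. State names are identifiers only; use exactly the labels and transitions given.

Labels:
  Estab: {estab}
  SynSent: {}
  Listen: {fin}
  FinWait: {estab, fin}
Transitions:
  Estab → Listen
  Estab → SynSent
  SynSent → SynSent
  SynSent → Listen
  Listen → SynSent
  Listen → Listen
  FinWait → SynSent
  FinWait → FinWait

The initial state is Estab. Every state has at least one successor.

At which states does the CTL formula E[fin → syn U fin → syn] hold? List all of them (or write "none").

{Estab, SynSent}

States satisfying fin → syn: {Estab, SynSent}.
States satisfying E[fin → syn U fin → syn]: {Estab, SynSent}.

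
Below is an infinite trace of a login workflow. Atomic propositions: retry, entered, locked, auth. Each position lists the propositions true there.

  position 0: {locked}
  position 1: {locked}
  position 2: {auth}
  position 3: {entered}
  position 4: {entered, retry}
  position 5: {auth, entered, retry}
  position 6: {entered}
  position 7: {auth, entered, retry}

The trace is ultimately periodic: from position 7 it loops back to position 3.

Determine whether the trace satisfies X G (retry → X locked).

Does not hold

The position after 0 is 1; G (retry → X locked) is false there.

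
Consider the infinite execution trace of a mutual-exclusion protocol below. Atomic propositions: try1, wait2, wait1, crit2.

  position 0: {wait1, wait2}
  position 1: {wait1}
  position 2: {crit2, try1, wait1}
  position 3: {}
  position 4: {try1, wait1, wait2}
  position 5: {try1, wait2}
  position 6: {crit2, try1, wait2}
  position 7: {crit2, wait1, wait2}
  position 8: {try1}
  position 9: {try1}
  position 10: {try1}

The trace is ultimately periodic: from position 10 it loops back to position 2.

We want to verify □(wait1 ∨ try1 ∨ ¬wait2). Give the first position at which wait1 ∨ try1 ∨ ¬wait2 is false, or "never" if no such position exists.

wait1 ∨ try1 ∨ ¬wait2 holds at every position 0..10, and those are all the positions the trace ever visits, so the invariant □(wait1 ∨ try1 ∨ ¬wait2) is never violated.

never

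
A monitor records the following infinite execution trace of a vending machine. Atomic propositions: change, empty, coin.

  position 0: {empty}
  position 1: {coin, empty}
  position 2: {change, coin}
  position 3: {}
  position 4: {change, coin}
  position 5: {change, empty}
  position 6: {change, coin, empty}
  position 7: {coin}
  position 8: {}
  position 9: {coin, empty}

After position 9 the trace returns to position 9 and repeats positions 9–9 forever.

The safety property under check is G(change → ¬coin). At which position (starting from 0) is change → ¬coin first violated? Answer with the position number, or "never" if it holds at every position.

Check change → ¬coin at each position in order: 0 ✓, 1 ✓.
At position 2 the labels are {change, coin}, so change → ¬coin is false there. This is the first violation.

2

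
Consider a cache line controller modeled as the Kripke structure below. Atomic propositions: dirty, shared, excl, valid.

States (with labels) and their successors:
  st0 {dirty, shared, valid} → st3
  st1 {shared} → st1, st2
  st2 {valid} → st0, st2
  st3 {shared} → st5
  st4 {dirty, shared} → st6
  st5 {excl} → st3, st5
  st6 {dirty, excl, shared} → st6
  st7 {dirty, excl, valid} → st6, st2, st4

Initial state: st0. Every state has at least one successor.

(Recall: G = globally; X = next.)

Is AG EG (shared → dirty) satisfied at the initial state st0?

Does not hold

States satisfying EG (shared → dirty): {st2, st4, st5, st6, st7}.
States satisfying AG EG (shared → dirty): {st4, st6}.
st0 is reachable from st0 and violates EG (shared → dirty), so AG fails at st0.
st0 ∉ Sat(AG EG (shared → dirty)).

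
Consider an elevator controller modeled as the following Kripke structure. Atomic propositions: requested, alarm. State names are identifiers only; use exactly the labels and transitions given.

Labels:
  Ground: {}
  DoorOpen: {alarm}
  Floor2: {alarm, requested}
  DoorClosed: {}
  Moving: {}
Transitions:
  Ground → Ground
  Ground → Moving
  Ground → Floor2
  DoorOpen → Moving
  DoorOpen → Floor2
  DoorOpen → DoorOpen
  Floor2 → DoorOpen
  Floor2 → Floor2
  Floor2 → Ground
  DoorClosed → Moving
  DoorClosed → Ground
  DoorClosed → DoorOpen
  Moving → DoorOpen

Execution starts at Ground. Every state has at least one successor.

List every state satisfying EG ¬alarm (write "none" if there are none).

States satisfying ¬alarm: {Ground, DoorClosed, Moving}.
States satisfying EG ¬alarm: {Ground, DoorClosed}.

{Ground, DoorClosed}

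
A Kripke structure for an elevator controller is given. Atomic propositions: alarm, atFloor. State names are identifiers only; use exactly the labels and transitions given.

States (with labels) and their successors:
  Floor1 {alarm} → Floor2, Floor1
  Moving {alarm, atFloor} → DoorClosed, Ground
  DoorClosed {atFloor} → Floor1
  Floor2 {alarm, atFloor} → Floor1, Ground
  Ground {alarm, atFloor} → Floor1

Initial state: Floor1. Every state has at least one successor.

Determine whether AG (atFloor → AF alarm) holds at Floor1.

Holds

States satisfying atFloor → AF alarm: {Floor1, Moving, DoorClosed, Floor2, Ground}.
States satisfying AG (atFloor → AF alarm): {Floor1, Moving, DoorClosed, Floor2, Ground}.
Every state reachable from Floor1 satisfies atFloor → AF alarm.
Floor1 ∈ Sat(AG (atFloor → AF alarm)).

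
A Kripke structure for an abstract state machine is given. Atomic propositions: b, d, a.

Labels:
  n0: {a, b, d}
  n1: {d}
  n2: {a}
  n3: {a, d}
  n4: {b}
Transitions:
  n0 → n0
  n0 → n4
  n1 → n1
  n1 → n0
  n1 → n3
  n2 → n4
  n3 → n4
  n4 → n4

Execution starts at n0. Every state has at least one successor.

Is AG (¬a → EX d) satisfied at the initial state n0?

Violated

States satisfying ¬a → EX d: {n0, n1, n2, n3}.
States satisfying AG (¬a → EX d): ∅.
n4 is reachable from n0 and violates ¬a → EX d, so AG fails at n0.
n0 ∉ Sat(AG (¬a → EX d)).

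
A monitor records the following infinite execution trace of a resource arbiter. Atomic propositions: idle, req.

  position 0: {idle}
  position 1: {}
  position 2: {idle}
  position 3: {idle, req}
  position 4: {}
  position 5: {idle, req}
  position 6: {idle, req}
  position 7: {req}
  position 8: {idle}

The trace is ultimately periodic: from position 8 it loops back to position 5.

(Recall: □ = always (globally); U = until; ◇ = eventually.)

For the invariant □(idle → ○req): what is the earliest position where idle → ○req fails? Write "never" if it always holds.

At position 0 the labels are {idle} and the next position 1 has {}, so idle → ○req is false there. This is the first violation.

0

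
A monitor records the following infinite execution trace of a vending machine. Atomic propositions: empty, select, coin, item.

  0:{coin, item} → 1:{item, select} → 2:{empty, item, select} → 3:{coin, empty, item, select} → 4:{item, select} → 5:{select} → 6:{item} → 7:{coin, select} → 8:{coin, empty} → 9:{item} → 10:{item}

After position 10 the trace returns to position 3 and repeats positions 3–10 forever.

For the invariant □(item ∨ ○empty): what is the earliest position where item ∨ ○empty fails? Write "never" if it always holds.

5

Check item ∨ ○empty at each position in order: 0 ✓, 1 ✓, 2 ✓, 3 ✓, 4 ✓.
At position 5 the labels are {select} and the next position 6 has {item}, so item ∨ ○empty is false there. This is the first violation.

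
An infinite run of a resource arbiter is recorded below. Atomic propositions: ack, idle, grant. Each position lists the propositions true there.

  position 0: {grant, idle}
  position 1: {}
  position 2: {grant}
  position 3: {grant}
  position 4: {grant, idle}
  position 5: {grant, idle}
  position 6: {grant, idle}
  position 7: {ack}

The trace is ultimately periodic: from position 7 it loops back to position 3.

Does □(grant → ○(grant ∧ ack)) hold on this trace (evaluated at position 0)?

grant → ○(grant ∧ ack) must hold at every position from 0 onward. It fails at position 0, so □(grant → ○(grant ∧ ack)) is false.
Positions where grant holds: 0, 2, 3, 4, 5, 6.
Check ○(grant ∧ ack) at each: 0→fails, 2→fails, 3→fails, 4→fails, 5→fails, 6→fails.

No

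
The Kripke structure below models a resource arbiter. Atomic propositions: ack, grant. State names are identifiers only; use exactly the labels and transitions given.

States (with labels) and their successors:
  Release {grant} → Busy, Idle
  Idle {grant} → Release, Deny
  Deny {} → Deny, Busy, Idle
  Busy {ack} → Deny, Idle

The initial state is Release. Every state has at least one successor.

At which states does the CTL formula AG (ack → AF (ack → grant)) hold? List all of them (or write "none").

{Release, Idle, Deny, Busy}

States satisfying ack → AF (ack → grant): {Release, Idle, Deny, Busy}.
States satisfying AG (ack → AF (ack → grant)): {Release, Idle, Deny, Busy}.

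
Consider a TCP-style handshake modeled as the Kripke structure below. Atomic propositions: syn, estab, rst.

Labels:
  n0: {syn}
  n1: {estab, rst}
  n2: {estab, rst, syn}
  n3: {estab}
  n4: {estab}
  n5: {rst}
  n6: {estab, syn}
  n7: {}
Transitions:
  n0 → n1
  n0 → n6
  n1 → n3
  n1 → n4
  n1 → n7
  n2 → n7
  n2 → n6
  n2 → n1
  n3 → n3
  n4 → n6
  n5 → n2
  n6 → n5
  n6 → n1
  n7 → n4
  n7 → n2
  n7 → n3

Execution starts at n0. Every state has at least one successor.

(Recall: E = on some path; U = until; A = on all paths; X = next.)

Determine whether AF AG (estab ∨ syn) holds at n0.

Does not hold

States satisfying AG (estab ∨ syn): {n3}.
States satisfying AF AG (estab ∨ syn): {n3}.
There is a path from n0 along which AG (estab ∨ syn) never holds.
n0 ∉ Sat(AF AG (estab ∨ syn)).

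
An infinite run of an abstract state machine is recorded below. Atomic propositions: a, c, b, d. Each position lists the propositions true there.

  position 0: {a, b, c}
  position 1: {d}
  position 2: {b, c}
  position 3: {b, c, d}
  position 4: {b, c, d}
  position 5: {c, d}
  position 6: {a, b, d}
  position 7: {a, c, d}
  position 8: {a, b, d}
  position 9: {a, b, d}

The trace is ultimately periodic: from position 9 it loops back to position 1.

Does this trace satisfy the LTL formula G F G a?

No

F G a must hold at every position from 0 onward. It fails at position 0, so G F G a is false.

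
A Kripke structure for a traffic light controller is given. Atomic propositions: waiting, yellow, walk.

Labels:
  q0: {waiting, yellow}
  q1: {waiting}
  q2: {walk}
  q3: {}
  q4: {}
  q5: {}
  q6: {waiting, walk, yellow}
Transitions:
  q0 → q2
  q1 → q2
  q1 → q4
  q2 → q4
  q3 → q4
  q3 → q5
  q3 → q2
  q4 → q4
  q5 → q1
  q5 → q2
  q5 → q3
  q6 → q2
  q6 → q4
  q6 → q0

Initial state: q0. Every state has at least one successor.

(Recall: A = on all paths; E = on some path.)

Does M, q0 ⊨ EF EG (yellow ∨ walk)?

No

States satisfying EG (yellow ∨ walk): ∅.
States satisfying EF EG (yellow ∨ walk): ∅.
No suitable path/successor from q0 witnesses the formula.
q0 ∉ Sat(EF EG (yellow ∨ walk)).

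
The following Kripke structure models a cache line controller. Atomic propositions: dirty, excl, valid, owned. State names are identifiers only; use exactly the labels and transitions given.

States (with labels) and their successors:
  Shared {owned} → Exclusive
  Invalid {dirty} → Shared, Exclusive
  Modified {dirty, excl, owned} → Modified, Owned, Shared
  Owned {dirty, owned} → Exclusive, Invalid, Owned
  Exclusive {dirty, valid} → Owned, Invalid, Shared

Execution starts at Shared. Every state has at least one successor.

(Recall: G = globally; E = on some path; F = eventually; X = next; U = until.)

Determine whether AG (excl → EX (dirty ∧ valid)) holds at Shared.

States satisfying excl → EX (dirty ∧ valid): {Shared, Invalid, Owned, Exclusive}.
States satisfying AG (excl → EX (dirty ∧ valid)): {Shared, Invalid, Owned, Exclusive}.
Every state reachable from Shared satisfies excl → EX (dirty ∧ valid).
Shared ∈ Sat(AG (excl → EX (dirty ∧ valid))).

Yes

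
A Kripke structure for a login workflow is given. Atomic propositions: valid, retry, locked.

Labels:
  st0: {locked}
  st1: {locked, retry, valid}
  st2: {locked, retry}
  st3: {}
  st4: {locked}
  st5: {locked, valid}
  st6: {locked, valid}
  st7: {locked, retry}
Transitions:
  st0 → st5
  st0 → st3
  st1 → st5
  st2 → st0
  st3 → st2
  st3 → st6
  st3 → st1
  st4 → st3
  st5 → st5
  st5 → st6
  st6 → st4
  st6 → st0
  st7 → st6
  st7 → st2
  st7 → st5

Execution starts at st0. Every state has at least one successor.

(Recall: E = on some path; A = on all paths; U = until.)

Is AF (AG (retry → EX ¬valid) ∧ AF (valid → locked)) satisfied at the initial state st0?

States satisfying AG (retry → EX ¬valid) ∧ AF (valid → locked): ∅.
States satisfying AF (AG (retry → EX ¬valid) ∧ AF (valid → locked)): ∅.
There is a path from st0 along which AG (retry → EX ¬valid) ∧ AF (valid → locked) never holds.
st0 ∉ Sat(AF (AG (retry → EX ¬valid) ∧ AF (valid → locked))).

Violated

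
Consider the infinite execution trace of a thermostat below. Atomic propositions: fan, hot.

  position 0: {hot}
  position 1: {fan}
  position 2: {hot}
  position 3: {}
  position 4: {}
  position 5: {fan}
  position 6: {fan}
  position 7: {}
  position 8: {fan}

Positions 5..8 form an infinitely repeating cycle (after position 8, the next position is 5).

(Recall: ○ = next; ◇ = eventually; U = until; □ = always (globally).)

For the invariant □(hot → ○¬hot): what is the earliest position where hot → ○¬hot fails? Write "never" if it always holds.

hot → ○¬hot holds at every position 0..8, and those are all the positions the trace ever visits, so the invariant □(hot → ○¬hot) is never violated.

never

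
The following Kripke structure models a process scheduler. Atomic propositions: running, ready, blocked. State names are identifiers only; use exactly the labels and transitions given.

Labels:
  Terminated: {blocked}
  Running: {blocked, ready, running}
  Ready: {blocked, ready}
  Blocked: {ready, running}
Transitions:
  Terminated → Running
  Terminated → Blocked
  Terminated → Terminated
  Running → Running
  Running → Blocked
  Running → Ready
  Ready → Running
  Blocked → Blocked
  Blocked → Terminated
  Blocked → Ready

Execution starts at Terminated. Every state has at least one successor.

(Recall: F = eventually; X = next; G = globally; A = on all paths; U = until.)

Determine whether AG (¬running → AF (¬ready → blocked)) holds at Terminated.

States satisfying ¬running → AF (¬ready → blocked): {Terminated, Running, Ready, Blocked}.
States satisfying AG (¬running → AF (¬ready → blocked)): {Terminated, Running, Ready, Blocked}.
Every state reachable from Terminated satisfies ¬running → AF (¬ready → blocked).
Terminated ∈ Sat(AG (¬running → AF (¬ready → blocked))).

Satisfied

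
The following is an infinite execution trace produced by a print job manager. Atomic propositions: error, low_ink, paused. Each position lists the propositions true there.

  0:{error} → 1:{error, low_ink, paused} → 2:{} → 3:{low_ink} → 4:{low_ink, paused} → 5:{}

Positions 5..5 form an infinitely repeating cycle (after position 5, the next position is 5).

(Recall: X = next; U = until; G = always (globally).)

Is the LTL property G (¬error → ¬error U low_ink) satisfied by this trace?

¬error → ¬error U low_ink must hold at every position from 0 onward. It fails at position 5, so G (¬error → ¬error U low_ink) is false.
Positions where ¬error holds: 2, 3, 4, 5.
Check ¬error U low_ink at each: 2→ok, 3→ok, 4→ok, 5→fails.

No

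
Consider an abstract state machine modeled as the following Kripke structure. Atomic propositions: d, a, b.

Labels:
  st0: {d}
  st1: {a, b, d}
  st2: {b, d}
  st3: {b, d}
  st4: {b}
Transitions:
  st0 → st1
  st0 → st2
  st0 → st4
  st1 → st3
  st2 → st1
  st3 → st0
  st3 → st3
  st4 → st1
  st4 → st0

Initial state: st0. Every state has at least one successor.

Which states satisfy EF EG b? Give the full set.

States satisfying EG b: {st1, st2, st3, st4}.
States satisfying EF EG b: {st0, st1, st2, st3, st4}.

{st0, st1, st2, st3, st4}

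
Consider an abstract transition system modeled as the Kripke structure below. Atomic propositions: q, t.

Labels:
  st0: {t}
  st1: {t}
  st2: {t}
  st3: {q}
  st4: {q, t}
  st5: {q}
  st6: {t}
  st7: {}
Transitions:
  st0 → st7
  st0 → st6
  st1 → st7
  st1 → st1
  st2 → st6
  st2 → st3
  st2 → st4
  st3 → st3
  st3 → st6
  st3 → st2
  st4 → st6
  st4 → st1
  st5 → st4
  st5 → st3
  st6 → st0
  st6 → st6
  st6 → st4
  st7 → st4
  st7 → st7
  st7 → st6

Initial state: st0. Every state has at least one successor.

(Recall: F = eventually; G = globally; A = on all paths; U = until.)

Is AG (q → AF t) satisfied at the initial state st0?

States satisfying q → AF t: {st0, st1, st2, st4, st6, st7}.
States satisfying AG (q → AF t): {st0, st1, st4, st6, st7}.
Every state reachable from st0 satisfies q → AF t.
st0 ∈ Sat(AG (q → AF t)).

Satisfied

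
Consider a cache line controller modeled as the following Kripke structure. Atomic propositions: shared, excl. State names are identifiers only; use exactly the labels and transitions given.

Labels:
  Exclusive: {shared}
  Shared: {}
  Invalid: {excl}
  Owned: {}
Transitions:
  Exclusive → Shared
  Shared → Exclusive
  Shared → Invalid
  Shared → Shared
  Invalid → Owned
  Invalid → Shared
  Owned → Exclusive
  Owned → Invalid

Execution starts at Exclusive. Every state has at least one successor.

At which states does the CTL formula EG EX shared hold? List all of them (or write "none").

{Shared}

States satisfying EX shared: {Shared, Owned}.
States satisfying EG EX shared: {Shared}.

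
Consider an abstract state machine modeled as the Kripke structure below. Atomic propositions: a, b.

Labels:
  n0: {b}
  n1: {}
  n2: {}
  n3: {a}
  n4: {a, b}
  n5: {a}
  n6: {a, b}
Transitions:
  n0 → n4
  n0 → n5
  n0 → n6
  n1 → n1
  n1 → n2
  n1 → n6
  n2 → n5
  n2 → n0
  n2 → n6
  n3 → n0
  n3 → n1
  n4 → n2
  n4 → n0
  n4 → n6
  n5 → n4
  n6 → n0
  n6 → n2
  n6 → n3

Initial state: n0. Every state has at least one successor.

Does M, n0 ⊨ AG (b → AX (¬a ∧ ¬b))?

No

States satisfying b → AX (¬a ∧ ¬b): {n1, n2, n3, n5}.
States satisfying AG (b → AX (¬a ∧ ¬b)): ∅.
n0 is reachable from n0 and violates b → AX (¬a ∧ ¬b), so AG fails at n0.
n0 ∉ Sat(AG (b → AX (¬a ∧ ¬b))).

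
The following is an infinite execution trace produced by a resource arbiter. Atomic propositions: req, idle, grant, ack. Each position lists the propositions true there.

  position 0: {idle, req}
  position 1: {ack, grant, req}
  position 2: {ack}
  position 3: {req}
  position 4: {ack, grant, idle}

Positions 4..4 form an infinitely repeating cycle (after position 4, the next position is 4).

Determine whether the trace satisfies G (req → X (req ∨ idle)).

req → X (req ∨ idle) must hold at every position from 0 onward. It fails at position 1, so G (req → X (req ∨ idle)) is false.
Positions where req holds: 0, 1, 3.
Check X (req ∨ idle) at each: 0→ok, 1→fails, 3→ok.

No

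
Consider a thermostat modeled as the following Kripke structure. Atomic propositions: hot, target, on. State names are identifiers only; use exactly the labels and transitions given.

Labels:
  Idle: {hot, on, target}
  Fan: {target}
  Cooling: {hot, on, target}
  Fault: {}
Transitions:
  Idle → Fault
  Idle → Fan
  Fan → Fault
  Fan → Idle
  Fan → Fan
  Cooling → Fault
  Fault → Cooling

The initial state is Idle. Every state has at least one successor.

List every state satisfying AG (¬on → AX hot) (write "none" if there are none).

{Cooling, Fault}

States satisfying ¬on → AX hot: {Idle, Cooling, Fault}.
States satisfying AG (¬on → AX hot): {Cooling, Fault}.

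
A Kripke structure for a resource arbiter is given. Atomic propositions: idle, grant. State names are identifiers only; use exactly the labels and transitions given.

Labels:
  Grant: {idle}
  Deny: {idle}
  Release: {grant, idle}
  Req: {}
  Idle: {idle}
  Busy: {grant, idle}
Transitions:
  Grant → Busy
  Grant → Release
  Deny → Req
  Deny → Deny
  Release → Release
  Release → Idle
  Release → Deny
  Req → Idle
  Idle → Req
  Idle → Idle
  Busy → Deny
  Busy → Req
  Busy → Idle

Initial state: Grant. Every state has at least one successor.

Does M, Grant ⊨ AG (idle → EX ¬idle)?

States satisfying idle → EX ¬idle: {Deny, Req, Idle, Busy}.
States satisfying AG (idle → EX ¬idle): {Deny, Req, Idle, Busy}.
Grant is reachable from Grant and violates idle → EX ¬idle, so AG fails at Grant.
Grant ∉ Sat(AG (idle → EX ¬idle)).

No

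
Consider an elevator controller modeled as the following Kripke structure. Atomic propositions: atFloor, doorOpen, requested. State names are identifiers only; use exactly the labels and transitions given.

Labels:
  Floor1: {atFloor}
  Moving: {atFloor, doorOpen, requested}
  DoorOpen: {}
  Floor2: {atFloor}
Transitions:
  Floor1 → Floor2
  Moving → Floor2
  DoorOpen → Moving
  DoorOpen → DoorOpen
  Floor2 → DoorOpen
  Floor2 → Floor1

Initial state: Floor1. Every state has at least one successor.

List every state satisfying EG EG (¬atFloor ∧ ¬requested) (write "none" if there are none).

{DoorOpen}

States satisfying EG (¬atFloor ∧ ¬requested): {DoorOpen}.
States satisfying EG EG (¬atFloor ∧ ¬requested): {DoorOpen}.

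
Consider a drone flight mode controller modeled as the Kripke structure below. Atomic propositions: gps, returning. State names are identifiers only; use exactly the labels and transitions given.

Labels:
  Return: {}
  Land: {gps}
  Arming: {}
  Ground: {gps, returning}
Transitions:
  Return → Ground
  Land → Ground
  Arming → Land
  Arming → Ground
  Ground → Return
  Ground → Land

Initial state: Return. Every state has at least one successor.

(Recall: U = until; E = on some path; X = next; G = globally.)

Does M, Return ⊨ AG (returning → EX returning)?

States satisfying returning → EX returning: {Return, Land, Arming}.
States satisfying AG (returning → EX returning): ∅.
Ground is reachable from Return and violates returning → EX returning, so AG fails at Return.
Return ∉ Sat(AG (returning → EX returning)).

Does not hold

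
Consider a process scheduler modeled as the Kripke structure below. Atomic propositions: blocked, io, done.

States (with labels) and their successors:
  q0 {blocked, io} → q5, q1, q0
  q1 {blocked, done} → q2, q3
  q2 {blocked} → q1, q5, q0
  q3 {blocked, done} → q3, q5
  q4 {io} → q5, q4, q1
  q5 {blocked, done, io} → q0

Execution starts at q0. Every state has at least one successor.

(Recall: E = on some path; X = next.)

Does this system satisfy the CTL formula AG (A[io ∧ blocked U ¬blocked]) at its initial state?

States satisfying A[io ∧ blocked U ¬blocked]: {q4}.
States satisfying AG (A[io ∧ blocked U ¬blocked]): ∅.
q0 is reachable from q0 and violates A[io ∧ blocked U ¬blocked], so AG fails at q0.
q0 ∉ Sat(AG (A[io ∧ blocked U ¬blocked])).

Violated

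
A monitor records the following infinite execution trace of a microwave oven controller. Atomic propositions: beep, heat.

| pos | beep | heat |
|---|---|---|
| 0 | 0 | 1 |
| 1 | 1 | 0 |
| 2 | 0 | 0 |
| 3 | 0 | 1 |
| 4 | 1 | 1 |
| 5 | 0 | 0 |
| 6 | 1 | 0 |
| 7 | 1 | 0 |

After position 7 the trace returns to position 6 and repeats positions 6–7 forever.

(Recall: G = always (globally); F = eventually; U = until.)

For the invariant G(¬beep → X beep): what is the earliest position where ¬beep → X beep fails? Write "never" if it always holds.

Check ¬beep → X beep at each position in order: 0 ✓, 1 ✓.
At position 2 the labels are {} and the next position 3 has {heat}, so ¬beep → X beep is false there. This is the first violation.

2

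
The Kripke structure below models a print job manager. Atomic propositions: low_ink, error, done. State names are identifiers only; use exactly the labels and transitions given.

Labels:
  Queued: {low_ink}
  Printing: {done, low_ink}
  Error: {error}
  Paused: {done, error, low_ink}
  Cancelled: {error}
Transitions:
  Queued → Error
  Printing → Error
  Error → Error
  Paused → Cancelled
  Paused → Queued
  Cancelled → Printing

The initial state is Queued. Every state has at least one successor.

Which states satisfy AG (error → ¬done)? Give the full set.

{Queued, Printing, Error, Cancelled}

States satisfying error → ¬done: {Queued, Printing, Error, Cancelled}.
States satisfying AG (error → ¬done): {Queued, Printing, Error, Cancelled}.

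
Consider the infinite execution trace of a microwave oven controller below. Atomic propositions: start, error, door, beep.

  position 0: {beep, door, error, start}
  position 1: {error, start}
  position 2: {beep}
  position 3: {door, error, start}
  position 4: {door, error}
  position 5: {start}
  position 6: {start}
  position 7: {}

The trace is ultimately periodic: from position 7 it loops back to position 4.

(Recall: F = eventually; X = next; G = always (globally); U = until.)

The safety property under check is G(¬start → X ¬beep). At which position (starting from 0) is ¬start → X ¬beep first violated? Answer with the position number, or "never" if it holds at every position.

¬start → X ¬beep holds at every position 0..7, and those are all the positions the trace ever visits, so the invariant G(¬start → X ¬beep) is never violated.

never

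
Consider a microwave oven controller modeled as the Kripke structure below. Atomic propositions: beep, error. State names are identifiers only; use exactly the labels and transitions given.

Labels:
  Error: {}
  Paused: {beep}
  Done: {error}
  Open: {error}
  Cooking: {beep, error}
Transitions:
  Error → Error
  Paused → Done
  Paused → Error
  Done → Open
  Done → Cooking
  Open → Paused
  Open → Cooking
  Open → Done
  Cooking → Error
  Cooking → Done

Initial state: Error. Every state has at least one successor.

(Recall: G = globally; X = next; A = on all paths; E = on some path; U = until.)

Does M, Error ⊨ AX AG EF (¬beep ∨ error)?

States satisfying AG EF (¬beep ∨ error): {Error, Paused, Done, Open, Cooking}.
States satisfying AX AG EF (¬beep ∨ error): {Error, Paused, Done, Open, Cooking}.
Error ∈ Sat(AX AG EF (¬beep ∨ error)).

Yes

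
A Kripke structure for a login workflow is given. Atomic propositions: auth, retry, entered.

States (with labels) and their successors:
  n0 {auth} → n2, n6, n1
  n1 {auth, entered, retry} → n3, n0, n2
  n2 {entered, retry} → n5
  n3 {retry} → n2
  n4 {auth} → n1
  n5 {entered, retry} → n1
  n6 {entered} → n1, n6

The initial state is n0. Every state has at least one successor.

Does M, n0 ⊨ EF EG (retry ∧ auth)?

Does not hold

States satisfying EG (retry ∧ auth): ∅.
States satisfying EF EG (retry ∧ auth): ∅.
No suitable path/successor from n0 witnesses the formula.
n0 ∉ Sat(EF EG (retry ∧ auth)).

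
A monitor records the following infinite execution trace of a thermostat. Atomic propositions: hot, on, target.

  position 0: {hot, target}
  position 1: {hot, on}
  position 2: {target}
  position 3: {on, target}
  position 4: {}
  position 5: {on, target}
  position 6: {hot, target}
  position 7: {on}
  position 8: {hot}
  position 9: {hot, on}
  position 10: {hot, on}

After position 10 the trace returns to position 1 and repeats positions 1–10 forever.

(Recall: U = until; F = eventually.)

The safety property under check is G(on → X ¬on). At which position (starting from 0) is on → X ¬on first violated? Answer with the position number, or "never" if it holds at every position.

9

Check on → X ¬on at each position in order: 0 ✓, 1 ✓, 2 ✓, 3 ✓, 4 ✓, 5 ✓, 6 ✓, 7 ✓, 8 ✓.
At position 9 the labels are {hot, on} and the next position 10 has {hot, on}, so on → X ¬on is false there. This is the first violation.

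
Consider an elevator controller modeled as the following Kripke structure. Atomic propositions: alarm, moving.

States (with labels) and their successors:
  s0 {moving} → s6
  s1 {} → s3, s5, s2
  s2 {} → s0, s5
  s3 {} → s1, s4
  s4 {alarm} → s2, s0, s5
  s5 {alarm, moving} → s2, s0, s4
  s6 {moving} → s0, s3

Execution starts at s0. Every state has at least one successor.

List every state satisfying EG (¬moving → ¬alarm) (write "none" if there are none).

{s0, s1, s2, s3, s5, s6}

States satisfying ¬moving → ¬alarm: {s0, s1, s2, s3, s5, s6}.
States satisfying EG (¬moving → ¬alarm): {s0, s1, s2, s3, s5, s6}.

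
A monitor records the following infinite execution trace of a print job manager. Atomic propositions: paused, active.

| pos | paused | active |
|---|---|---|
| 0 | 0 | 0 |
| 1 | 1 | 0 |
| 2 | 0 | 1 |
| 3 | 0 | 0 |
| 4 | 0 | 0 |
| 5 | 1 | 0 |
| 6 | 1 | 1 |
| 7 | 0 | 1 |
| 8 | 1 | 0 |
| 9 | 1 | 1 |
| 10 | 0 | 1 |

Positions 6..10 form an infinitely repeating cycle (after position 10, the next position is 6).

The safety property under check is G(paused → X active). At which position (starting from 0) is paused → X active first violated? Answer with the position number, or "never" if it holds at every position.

never

paused → X active holds at every position 0..10, and those are all the positions the trace ever visits, so the invariant G(paused → X active) is never violated.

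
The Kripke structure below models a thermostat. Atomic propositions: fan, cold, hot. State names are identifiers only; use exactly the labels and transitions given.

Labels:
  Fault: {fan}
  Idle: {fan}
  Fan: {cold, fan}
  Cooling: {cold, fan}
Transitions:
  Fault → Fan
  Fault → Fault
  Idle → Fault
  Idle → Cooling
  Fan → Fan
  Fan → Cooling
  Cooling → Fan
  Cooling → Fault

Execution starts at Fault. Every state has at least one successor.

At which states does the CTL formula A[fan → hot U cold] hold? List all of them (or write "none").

States satisfying fan → hot: ∅.
States satisfying cold: {Fan, Cooling}.
States satisfying A[fan → hot U cold]: {Fan, Cooling}.

{Fan, Cooling}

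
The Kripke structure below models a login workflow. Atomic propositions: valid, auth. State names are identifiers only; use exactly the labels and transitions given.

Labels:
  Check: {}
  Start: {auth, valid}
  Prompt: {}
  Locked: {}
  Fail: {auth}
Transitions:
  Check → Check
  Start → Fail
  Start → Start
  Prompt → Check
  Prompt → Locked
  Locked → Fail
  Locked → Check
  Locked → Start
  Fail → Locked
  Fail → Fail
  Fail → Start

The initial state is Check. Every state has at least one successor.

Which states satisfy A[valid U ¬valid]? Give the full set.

States satisfying valid: {Start}.
States satisfying ¬valid: {Check, Prompt, Locked, Fail}.
States satisfying A[valid U ¬valid]: {Check, Prompt, Locked, Fail}.

{Check, Prompt, Locked, Fail}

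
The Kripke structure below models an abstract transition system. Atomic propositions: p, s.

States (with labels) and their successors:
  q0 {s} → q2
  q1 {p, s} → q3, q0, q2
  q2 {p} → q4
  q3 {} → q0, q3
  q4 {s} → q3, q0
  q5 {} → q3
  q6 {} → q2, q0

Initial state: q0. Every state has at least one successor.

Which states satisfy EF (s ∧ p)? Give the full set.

States satisfying s ∧ p: {q1}.
States satisfying EF (s ∧ p): {q1}.

{q1}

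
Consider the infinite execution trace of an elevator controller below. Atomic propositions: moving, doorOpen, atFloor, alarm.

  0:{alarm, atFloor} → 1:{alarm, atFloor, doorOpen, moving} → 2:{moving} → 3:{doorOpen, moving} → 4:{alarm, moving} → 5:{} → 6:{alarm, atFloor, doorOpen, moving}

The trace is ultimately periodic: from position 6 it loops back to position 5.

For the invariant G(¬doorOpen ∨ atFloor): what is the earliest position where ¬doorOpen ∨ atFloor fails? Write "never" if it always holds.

3

Check ¬doorOpen ∨ atFloor at each position in order: 0 ✓, 1 ✓, 2 ✓.
At position 3 the labels are {doorOpen, moving}, so ¬doorOpen ∨ atFloor is false there. This is the first violation.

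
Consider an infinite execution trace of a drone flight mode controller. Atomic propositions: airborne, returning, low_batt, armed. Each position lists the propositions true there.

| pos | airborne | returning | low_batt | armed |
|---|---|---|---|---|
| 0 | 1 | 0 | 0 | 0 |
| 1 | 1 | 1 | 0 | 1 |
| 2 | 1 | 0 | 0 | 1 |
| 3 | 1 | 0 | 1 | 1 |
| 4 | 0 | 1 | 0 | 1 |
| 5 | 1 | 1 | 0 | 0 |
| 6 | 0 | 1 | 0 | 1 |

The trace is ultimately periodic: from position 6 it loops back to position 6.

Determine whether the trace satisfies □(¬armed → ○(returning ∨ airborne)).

¬armed → ○(returning ∨ airborne) holds at every position 0..6, and those are all positions ever visited, so □(¬armed → ○(returning ∨ airborne)) holds.
Positions where ¬armed holds: 0, 5.
Check ○(returning ∨ airborne) at each: 0→ok, 5→ok.

Yes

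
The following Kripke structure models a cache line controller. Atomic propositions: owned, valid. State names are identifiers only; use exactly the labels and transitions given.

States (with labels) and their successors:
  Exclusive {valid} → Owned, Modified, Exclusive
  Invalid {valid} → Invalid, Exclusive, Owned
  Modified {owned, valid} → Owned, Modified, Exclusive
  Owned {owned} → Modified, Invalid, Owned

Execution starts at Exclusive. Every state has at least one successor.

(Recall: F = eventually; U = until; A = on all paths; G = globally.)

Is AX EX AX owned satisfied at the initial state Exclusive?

States satisfying EX AX owned: ∅.
States satisfying AX EX AX owned: ∅.
Exclusive ∉ Sat(AX EX AX owned).

Violated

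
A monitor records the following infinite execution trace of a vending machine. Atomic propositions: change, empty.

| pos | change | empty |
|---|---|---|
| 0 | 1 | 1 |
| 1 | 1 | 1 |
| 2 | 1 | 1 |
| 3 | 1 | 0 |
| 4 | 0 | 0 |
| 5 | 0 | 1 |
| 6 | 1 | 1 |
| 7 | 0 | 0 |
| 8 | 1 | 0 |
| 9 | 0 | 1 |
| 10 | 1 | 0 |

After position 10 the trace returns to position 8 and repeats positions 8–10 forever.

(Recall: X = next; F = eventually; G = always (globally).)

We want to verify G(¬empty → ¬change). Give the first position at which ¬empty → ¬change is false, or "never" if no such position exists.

Check ¬empty → ¬change at each position in order: 0 ✓, 1 ✓, 2 ✓.
At position 3 the labels are {change}, so ¬empty → ¬change is false there. This is the first violation.

3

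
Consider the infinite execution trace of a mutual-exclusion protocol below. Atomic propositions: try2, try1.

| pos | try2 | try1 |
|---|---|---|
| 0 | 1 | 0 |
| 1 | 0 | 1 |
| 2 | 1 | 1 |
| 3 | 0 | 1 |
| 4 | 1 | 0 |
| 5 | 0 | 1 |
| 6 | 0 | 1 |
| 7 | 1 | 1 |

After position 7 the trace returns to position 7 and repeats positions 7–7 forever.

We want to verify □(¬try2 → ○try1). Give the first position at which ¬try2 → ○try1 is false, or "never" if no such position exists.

3

Check ¬try2 → ○try1 at each position in order: 0 ✓, 1 ✓, 2 ✓.
At position 3 the labels are {try1} and the next position 4 has {try2}, so ¬try2 → ○try1 is false there. This is the first violation.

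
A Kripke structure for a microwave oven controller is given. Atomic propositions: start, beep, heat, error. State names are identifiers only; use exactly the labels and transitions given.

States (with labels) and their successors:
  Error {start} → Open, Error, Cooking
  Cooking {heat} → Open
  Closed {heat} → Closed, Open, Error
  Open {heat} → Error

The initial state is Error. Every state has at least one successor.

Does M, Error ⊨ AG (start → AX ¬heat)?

States satisfying start → AX ¬heat: {Cooking, Closed, Open}.
States satisfying AG (start → AX ¬heat): ∅.
Error is reachable from Error and violates start → AX ¬heat, so AG fails at Error.
Error ∉ Sat(AG (start → AX ¬heat)).

Violated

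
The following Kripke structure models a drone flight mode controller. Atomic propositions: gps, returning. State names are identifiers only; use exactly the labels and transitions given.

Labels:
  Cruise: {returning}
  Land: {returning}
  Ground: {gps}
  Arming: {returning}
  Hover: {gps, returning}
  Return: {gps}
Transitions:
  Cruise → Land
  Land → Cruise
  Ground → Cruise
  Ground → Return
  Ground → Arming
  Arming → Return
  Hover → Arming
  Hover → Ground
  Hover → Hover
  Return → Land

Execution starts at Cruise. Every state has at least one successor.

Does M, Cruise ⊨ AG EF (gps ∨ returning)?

Satisfied

States satisfying EF (gps ∨ returning): {Cruise, Land, Ground, Arming, Hover, Return}.
States satisfying AG EF (gps ∨ returning): {Cruise, Land, Ground, Arming, Hover, Return}.
Every state reachable from Cruise satisfies EF (gps ∨ returning).
Cruise ∈ Sat(AG EF (gps ∨ returning)).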